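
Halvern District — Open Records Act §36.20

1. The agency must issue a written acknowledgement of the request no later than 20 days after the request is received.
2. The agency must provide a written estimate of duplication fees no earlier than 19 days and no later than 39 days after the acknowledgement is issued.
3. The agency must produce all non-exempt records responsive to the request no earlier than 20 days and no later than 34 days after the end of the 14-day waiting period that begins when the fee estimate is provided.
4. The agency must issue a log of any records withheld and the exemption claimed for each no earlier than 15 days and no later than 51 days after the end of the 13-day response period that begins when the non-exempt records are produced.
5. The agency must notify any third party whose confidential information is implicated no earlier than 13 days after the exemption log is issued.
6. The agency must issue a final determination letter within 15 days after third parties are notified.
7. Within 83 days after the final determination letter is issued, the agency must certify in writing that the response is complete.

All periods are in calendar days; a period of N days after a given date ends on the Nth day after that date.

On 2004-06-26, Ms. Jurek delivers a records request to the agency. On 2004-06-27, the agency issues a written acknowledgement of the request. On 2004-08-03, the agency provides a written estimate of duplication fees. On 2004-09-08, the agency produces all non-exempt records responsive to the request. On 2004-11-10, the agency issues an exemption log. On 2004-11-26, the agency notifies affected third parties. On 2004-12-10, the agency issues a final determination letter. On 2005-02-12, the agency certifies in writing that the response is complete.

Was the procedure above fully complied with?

Step 1: 20 days after 2004-06-26 (when the request is received) is 2004-07-16; 2004-06-27 is within that limit.
Step 2: the window is 19–39 days after 2004-06-27 (when the acknowledgement is issued), so 2004-07-16 through 2004-08-05; done 2004-08-03, which is between those dates.
Step 3: the window is 20–34 days after 2004-08-17 (end of the 14-day waiting period, which began when the fee estimate is provided on 2004-08-03), so 2004-09-06 through 2004-09-20; done 2004-09-08 — within the window.
Step 4: the window is 15–51 days after 2004-09-21 (end of the 13-day response period, which began when the non-exempt records are produced on 2004-09-08), so 2004-10-06 through 2004-11-11; done 2004-11-10 — within the window.
Step 5: the earliest permitted date is 13 days after 2004-11-10 (when the exemption log is issued), i.e. 2004-11-23; 2004-11-26 is on or after that date.
Step 6: 15 days after 2004-11-26 (when third parties are notified) is 2004-12-11; 2004-12-10 is within that limit.
Step 7: 83 days after 2004-12-10 (when the final determination letter is issued) is 2005-03-03; completed 2005-02-12, before the deadline.

Yes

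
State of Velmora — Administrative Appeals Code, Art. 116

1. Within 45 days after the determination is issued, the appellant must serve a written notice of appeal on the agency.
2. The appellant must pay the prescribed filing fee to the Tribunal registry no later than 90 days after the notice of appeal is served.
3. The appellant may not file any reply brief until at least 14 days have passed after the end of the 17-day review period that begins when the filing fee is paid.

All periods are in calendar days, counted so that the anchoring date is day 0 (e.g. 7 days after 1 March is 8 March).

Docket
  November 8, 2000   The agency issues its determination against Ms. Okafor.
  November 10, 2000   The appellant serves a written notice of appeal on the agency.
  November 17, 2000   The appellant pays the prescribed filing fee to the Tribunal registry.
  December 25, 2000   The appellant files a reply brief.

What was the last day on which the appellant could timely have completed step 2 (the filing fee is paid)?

Step 2 runs from November 10, 2000, when the notice of appeal is served. 90 days after November 10, 2000 is February 8, 2001.

February 8, 2001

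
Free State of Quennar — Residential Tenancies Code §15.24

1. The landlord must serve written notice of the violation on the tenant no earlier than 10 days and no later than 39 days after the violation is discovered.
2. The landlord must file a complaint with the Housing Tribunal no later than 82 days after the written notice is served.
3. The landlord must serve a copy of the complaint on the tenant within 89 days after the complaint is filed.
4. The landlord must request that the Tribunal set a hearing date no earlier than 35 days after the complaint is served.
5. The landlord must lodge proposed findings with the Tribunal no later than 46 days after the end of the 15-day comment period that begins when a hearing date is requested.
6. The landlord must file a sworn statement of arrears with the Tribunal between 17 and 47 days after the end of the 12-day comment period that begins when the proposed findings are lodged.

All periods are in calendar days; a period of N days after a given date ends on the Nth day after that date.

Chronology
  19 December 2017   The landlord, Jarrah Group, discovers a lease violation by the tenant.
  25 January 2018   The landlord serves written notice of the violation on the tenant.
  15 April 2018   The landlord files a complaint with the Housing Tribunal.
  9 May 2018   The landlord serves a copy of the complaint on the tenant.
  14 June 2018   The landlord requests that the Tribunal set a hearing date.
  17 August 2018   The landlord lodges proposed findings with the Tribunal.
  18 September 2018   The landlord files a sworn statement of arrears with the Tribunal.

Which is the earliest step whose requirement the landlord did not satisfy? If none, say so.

Step 5

Step 1 — 10 and 39 days from 19 December 2017 (when the violation is discovered) are 29 December 2017 and 27 January 2018 respectively; 25 January 2018 falls inside that range.
Step 2 — counting 82 days from 25 January 2018 (when the written notice is served) gives a deadline of 17 April 2018; done 15 April 2018 — timely.
Step 3 — counting 89 days from 15 April 2018 (when the complaint is filed) gives a deadline of 13 July 2018; done 9 May 2018 — timely.
Step 4 — must wait 35 days from 9 May 2018 (when the complaint is served), so not before 13 June 2018; done 14 June 2018, after the minimum wait.
Step 5 — counting 46 days from 29 June 2018 (end of the 15-day comment period, which began when a hearing date is requested on 14 June 2018) gives a deadline of 14 August 2018; not done until 17 August 2018, 3 days after the deadline.
That is the first point of non-compliance.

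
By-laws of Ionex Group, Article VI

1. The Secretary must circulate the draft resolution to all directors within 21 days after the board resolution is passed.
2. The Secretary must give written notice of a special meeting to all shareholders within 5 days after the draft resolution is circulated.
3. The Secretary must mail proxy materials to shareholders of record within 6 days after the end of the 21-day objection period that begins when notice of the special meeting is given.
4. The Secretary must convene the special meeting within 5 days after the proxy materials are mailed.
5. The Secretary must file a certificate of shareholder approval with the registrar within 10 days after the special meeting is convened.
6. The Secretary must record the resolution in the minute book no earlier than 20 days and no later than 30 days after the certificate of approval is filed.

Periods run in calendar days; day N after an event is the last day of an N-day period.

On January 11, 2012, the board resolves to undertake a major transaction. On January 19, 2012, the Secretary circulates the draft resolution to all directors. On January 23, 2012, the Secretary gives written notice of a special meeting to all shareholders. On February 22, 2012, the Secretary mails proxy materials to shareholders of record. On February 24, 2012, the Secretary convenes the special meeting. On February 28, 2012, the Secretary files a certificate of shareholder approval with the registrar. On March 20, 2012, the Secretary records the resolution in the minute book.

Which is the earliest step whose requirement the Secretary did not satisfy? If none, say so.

(1) due by January 11, 2012 + 21 days = February 1, 2012; completed January 19, 2012, before the deadline.
(2) due by January 19, 2012 + 5 days = January 24, 2012; done January 23, 2012 — timely.
(3) due by February 13, 2012 + 6 days = February 19, 2012; not done until February 22, 2012, 3 days after the deadline.

Step 3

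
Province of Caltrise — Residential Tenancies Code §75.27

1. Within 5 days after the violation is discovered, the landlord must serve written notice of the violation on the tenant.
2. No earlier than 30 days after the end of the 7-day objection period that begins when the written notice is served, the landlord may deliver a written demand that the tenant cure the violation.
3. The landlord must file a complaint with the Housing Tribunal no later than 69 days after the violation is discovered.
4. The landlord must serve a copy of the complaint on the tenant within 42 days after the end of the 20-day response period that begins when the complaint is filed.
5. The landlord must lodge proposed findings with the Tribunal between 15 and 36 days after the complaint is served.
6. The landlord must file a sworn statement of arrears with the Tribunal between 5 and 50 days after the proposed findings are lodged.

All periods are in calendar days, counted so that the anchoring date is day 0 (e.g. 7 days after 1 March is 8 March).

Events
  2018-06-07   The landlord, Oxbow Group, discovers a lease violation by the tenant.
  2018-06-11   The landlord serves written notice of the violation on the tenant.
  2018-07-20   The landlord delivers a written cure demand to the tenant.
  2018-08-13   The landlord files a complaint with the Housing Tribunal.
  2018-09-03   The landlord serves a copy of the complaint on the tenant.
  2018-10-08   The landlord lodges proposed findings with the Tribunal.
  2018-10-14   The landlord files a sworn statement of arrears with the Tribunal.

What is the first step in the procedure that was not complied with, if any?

Step 1 — counting 5 days from 2018-06-07 (when the violation is discovered) gives a deadline of 2018-06-12; done 2018-06-11 — timely.
Step 2 — must wait 30 days from 2018-06-18 (end of the 7-day objection period, which began when the written notice is served on 2018-06-11), so not before 2018-07-18; done 2018-07-20 — permitted.
Step 3 — counting 69 days from 2018-06-07 (when the violation is discovered) gives a deadline of 2018-08-15; completed 2018-08-13, before the deadline.
Step 4 — counting 42 days from 2018-09-02 (end of the 20-day response period, which began when the complaint is filed on 2018-08-13) gives a deadline of 2018-10-14; completed 2018-09-03, before the deadline.
Step 5 — 15 and 36 days from 2018-09-03 (when the complaint is served) are 2018-09-18 and 2018-10-09 respectively; done 2018-10-08, which is between those dates.
Step 6 — 5 and 50 days from 2018-10-08 (when the proposed findings are lodged) are 2018-10-13 and 2018-11-27 respectively; done 2018-10-14 — within the window.

None — every step was satisfied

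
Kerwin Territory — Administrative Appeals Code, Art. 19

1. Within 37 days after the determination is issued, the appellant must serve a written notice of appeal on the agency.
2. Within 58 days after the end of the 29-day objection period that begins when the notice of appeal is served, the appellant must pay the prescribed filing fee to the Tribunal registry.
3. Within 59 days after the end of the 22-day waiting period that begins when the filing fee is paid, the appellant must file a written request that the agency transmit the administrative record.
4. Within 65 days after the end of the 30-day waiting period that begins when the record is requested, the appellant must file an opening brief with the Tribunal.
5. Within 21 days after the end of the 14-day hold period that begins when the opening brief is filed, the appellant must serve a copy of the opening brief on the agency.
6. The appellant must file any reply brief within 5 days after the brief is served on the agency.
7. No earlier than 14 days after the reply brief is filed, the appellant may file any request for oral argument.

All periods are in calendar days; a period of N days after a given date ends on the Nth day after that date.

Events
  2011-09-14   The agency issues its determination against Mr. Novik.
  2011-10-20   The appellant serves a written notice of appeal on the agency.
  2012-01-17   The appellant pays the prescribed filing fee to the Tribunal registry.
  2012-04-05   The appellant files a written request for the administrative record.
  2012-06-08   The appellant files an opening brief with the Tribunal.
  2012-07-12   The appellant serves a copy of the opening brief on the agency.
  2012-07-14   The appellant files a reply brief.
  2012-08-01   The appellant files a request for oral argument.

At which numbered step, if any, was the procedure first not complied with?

Step 1: 37 days after 2011-09-14 (when the determination is issued) is 2011-10-21; 2011-10-20 is within that limit.
Step 2: 58 days after 2011-11-18 (end of the 29-day objection period, which began when the notice of appeal is served on 2011-10-20) is 2012-01-15; 2012-01-17 misses that deadline by 2 days.

Step 2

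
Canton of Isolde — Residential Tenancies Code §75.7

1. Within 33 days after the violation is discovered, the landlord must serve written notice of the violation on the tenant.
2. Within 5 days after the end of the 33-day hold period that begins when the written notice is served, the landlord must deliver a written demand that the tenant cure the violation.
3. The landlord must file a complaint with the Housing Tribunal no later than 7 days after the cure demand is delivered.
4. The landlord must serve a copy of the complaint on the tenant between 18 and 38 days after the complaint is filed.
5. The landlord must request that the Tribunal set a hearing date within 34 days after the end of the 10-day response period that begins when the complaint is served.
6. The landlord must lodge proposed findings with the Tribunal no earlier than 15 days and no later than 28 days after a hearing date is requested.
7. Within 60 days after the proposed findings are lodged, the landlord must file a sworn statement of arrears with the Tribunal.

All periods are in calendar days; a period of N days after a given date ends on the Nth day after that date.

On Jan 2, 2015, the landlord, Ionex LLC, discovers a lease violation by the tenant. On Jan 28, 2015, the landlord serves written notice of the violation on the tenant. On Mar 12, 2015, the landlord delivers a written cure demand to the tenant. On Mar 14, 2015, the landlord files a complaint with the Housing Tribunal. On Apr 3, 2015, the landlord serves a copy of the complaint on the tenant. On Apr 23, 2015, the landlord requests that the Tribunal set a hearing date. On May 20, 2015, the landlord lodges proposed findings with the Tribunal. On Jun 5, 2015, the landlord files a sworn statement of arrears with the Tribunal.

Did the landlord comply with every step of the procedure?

No

Step 1: 33 days after Jan 2, 2015 (when the violation is discovered) is Feb 4, 2015; Jan 28, 2015 is within that limit.
Step 2: 5 days after Mar 2, 2015 (end of the 33-day hold period, which began when the written notice is served on Jan 28, 2015) is Mar 7, 2015; Mar 12, 2015 misses that deadline by 5 days.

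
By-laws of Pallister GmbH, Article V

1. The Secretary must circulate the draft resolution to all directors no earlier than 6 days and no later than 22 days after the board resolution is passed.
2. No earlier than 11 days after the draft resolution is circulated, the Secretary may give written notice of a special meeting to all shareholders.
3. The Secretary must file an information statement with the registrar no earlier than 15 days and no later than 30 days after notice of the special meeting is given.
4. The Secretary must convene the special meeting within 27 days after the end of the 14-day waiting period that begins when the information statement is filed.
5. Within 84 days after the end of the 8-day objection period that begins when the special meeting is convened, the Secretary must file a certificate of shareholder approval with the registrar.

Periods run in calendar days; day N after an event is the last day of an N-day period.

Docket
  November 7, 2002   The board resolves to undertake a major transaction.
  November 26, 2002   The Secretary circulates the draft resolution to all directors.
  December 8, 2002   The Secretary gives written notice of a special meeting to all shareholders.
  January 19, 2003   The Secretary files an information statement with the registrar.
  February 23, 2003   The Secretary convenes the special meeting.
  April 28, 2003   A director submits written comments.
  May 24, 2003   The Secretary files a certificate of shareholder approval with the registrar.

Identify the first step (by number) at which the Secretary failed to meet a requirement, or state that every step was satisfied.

(1) the permitted window runs from November 7, 2002 + 6 = November 13, 2002 to November 7, 2002 + 22 = November 29, 2002; November 26, 2002 falls inside that range.
(2) permitted from November 26, 2002 + 11 days = December 7, 2002 onward; done December 8, 2002, after the minimum wait.
(3) the permitted window runs from December 8, 2002 + 15 = December 23, 2002 to December 8, 2002 + 30 = January 7, 2003; done January 19, 2003 — 12 days after the window closed.

Step 3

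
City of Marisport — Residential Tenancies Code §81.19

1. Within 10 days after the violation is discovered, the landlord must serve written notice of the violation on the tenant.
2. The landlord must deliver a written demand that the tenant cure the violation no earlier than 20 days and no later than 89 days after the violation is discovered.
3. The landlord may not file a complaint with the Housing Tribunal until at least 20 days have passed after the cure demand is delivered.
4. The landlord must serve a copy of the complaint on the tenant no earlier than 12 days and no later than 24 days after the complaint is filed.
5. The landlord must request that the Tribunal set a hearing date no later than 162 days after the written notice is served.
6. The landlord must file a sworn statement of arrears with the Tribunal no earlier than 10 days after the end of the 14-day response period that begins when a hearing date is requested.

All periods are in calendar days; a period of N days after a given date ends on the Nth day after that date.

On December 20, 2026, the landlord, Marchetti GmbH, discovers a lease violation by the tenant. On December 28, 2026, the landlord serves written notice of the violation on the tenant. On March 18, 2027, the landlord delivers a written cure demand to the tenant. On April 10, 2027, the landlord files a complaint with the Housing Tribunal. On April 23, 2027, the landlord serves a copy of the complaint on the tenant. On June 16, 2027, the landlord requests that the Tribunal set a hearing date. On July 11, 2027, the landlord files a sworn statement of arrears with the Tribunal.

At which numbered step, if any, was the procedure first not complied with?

Step 5

Step 1: 10 days after December 20, 2026 (when the violation is discovered) is December 30, 2026; December 28, 2026 is within that limit.
Step 2: the window is 20–89 days after December 20, 2026 (when the violation is discovered), so January 9, 2027 through March 19, 2027; done March 18, 2027, which is between those dates.
Step 3: the earliest permitted date is 20 days after March 18, 2027 (when the cure demand is delivered), i.e. April 7, 2027; done April 10, 2027 — permitted.
Step 4: the window is 12–24 days after April 10, 2027 (when the complaint is filed), so April 22, 2027 through May 4, 2027; April 23, 2027 falls inside that range.
Step 5: 162 days after December 28, 2026 (when the written notice is served) is June 8, 2027; done June 16, 2027 — 8 days late.
Later steps need not be reached.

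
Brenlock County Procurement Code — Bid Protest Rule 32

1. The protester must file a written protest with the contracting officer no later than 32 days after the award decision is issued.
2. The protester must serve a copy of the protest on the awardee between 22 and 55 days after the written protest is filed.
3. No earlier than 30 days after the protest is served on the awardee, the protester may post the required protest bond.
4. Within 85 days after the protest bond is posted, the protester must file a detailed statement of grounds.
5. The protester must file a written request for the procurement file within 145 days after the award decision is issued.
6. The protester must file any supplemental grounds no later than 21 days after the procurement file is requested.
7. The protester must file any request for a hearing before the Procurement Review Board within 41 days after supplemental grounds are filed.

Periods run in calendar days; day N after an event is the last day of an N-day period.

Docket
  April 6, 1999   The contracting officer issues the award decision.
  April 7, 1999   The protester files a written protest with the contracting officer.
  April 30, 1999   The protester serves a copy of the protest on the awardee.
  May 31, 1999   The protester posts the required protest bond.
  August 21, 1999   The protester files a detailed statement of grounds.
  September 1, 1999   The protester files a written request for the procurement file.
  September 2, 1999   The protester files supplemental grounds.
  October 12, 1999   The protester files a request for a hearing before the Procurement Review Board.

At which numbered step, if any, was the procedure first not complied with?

(1) due by April 6, 1999 + 32 days = May 8, 1999; April 7, 1999 is within that limit.
(2) the permitted window runs from April 7, 1999 + 22 = April 29, 1999 to April 7, 1999 + 55 = June 1, 1999; April 30, 1999 falls inside that range.
(3) permitted from April 30, 1999 + 30 days = May 30, 1999 onward; done May 31, 1999 — permitted.
(4) due by May 31, 1999 + 85 days = August 24, 1999; completed August 21, 1999, before the deadline.
(5) due by April 6, 1999 + 145 days = August 29, 1999; September 1, 1999 misses that deadline by 3 days.
The procedure was therefore not followed at step 5.

Step 5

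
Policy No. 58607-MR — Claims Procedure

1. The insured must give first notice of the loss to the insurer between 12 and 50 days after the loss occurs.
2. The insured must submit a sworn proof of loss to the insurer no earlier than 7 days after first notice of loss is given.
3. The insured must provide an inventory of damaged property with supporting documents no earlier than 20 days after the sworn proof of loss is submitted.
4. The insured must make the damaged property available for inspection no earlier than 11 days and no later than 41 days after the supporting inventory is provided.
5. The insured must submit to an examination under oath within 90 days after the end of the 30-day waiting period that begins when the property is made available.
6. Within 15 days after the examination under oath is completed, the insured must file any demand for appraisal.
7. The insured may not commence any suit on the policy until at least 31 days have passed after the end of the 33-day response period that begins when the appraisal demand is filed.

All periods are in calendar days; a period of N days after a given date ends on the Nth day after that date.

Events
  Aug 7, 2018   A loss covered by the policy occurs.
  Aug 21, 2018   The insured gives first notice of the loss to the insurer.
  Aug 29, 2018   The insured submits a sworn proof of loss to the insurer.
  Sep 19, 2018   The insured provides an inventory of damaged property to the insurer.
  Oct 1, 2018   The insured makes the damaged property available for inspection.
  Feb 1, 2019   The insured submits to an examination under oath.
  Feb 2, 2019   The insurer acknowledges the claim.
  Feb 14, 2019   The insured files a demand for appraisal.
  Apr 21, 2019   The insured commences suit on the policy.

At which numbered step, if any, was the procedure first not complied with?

Step 1 — 12 and 50 days from Aug 7, 2018 (when the loss occurs) are Aug 19, 2018 and Sep 26, 2018 respectively; done Aug 21, 2018 — within the window.
Step 2 — must wait 7 days from Aug 21, 2018 (when first notice of loss is given), so not before Aug 28, 2018; done Aug 29, 2018, after the minimum wait.
Step 3 — must wait 20 days from Aug 29, 2018 (when the sworn proof of loss is submitted), so not before Sep 18, 2018; Sep 19, 2018 is on or after that date.
Step 4 — 11 and 41 days from Sep 19, 2018 (when the supporting inventory is provided) are Sep 30, 2018 and Oct 30, 2018 respectively; done Oct 1, 2018, which is between those dates.
Step 5 — counting 90 days from Oct 31, 2018 (end of the 30-day waiting period, which began when the property is made available on Oct 1, 2018) gives a deadline of Jan 29, 2019; Feb 1, 2019 misses that deadline by 3 days.

Step 5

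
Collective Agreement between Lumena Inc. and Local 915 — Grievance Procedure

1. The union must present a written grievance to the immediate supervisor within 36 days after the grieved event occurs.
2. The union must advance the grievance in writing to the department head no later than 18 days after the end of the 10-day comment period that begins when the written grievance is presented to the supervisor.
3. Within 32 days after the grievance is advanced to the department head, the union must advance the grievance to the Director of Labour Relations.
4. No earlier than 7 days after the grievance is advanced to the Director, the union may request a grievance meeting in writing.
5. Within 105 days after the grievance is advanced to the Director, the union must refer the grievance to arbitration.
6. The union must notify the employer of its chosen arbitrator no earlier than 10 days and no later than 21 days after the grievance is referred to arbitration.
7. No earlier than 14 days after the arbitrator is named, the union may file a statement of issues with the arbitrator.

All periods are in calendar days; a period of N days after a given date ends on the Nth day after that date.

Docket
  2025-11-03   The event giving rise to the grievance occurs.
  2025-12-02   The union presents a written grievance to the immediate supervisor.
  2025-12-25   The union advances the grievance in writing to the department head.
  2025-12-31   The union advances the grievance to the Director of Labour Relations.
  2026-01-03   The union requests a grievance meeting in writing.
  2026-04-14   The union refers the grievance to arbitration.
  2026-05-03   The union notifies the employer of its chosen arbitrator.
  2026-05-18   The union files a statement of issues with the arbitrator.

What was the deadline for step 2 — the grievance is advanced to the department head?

2025-12-30

The written grievance is presented to the supervisor on 2025-12-02; the 10-day comment period therefore ends 2025-12-12, and step 2 runs from that date. 18 days after 2025-12-12 is 2025-12-30.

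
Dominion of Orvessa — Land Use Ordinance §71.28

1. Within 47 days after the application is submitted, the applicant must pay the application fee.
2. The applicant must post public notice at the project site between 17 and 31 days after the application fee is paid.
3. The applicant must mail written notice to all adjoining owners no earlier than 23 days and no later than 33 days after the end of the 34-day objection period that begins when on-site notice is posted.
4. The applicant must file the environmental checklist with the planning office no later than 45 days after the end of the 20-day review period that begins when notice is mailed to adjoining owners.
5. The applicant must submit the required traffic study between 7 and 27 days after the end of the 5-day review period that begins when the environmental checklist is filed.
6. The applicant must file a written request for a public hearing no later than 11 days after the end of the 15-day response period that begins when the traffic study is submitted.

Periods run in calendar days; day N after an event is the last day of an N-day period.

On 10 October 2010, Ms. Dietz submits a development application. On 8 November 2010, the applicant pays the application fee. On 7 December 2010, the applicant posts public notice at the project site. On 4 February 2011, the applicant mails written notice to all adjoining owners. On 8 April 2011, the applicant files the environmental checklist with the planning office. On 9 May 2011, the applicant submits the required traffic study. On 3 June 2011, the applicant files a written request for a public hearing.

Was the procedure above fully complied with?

Yes

Step 1 — counting 47 days from 10 October 2010 (when the application is submitted) gives a deadline of 26 November 2010; completed 8 November 2010, before the deadline.
Step 2 — 17 and 31 days from 8 November 2010 (when the application fee is paid) are 25 November 2010 and 9 December 2010 respectively; done 7 December 2010 — within the window.
Step 3 — 23 and 33 days from 10 January 2011 (end of the 34-day objection period, which began when on-site notice is posted on 7 December 2010) are 2 February 2011 and 12 February 2011 respectively; 4 February 2011 falls inside that range.
Step 4 — counting 45 days from 24 February 2011 (end of the 20-day review period, which began when notice is mailed to adjoining owners on 4 February 2011) gives a deadline of 10 April 2011; 8 April 2011 is within that limit.
Step 5 — 7 and 27 days from 13 April 2011 (end of the 5-day review period, which began when the environmental checklist is filed on 8 April 2011) are 20 April 2011 and 10 May 2011 respectively; done 9 May 2011, which is between those dates.
Step 6 — counting 11 days from 24 May 2011 (end of the 15-day response period, which began when the traffic study is submitted on 9 May 2011) gives a deadline of 4 June 2011; completed 3 June 2011, before the deadline.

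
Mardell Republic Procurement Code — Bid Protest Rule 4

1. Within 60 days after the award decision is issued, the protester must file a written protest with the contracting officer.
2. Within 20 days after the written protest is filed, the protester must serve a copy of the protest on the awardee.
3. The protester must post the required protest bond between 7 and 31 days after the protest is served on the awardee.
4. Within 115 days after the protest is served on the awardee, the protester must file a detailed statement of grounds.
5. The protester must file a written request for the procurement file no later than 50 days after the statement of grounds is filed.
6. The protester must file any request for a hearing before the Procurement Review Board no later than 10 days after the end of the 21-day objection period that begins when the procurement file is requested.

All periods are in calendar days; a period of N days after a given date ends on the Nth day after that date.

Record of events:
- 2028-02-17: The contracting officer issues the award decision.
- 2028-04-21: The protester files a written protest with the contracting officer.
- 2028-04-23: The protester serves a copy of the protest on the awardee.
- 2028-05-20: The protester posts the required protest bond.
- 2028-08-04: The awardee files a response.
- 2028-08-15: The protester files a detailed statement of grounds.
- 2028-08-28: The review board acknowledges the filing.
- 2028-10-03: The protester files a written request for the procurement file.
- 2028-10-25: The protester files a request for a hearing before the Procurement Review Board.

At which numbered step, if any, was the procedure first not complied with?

Step 1

(1) due by 2028-02-17 + 60 days = 2028-04-17; 2028-04-21 misses that deadline by 4 days.
Later steps need not be reached.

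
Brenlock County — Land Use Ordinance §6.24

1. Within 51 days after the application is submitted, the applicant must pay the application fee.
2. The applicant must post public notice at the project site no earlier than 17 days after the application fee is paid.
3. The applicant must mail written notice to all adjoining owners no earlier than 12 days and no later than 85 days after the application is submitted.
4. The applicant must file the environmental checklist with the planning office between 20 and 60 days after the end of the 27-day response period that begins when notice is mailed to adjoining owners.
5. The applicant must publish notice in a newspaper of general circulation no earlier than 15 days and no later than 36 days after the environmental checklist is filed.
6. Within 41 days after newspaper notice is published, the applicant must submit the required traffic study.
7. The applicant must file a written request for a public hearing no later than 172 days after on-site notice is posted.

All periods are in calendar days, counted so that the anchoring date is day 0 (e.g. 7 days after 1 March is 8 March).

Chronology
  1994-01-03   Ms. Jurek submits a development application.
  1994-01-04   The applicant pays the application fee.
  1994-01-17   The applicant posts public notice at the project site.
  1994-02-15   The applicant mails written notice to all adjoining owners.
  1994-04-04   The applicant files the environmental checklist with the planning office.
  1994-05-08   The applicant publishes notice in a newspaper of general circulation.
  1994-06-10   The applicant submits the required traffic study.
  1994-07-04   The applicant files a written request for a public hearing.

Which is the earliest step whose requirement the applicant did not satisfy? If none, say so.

Step 2

Step 1 — counting 51 days from 1994-01-03 (when the application is submitted) gives a deadline of 1994-02-23; 1994-01-04 is within that limit.
Step 2 — must wait 17 days from 1994-01-04 (when the application fee is paid), so not before 1994-01-21; acted on 1994-01-17, 4 days prematurely.
The analysis stops there.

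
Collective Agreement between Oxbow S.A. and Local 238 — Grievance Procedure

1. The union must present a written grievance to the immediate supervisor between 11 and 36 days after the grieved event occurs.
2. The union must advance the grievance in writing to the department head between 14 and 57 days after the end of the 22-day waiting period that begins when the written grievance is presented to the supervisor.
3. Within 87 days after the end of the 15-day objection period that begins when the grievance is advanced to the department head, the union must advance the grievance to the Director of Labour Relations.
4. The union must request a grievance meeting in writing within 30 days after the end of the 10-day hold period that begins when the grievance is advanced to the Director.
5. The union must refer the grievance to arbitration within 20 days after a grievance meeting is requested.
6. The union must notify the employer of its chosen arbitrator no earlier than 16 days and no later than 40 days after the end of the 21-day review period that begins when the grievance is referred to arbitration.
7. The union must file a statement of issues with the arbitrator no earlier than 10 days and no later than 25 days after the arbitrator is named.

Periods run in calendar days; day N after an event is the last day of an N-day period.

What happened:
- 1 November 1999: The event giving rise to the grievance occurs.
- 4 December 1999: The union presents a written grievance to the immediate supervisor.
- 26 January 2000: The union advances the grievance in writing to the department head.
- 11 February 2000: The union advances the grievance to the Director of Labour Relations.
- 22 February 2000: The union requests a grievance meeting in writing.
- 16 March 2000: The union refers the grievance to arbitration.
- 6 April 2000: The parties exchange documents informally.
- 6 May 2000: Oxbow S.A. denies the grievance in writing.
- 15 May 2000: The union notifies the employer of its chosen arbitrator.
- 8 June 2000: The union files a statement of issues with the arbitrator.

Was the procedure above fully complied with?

No

(1) the permitted window runs from 1 November 1999 + 11 = 12 November 1999 to 1 November 1999 + 36 = 7 December 1999; done 4 December 1999 — within the window.
(2) the permitted window runs from 26 December 1999 + 14 = 9 January 2000 to 26 December 1999 + 57 = 21 February 2000; done 26 January 2000, which is between those dates.
(3) due by 10 February 2000 + 87 days = 7 May 2000; done 11 February 2000 — timely.
(4) due by 21 February 2000 + 30 days = 22 March 2000; completed 22 February 2000, before the deadline.
(5) due by 22 February 2000 + 20 days = 13 March 2000; not done until 16 March 2000, 3 days after the deadline.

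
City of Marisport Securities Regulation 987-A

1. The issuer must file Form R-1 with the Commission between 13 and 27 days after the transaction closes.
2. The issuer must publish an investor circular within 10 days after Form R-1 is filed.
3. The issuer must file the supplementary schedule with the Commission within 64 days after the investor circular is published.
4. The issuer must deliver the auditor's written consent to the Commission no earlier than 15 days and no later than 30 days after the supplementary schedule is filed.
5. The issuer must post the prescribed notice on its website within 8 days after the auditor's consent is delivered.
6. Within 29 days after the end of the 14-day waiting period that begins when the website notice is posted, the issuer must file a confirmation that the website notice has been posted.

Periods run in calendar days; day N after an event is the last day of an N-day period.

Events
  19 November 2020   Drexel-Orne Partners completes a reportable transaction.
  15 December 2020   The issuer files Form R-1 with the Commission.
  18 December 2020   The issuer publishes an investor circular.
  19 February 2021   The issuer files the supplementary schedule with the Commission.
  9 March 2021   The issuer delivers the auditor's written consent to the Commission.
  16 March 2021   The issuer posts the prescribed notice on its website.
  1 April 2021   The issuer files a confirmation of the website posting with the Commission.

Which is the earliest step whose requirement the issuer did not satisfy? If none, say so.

Step 1 — 13 and 27 days from 19 November 2020 (when the transaction closes) are 2 December 2020 and 16 December 2020 respectively; 15 December 2020 falls inside that range.
Step 2 — counting 10 days from 15 December 2020 (when Form R-1 is filed) gives a deadline of 25 December 2020; done 18 December 2020 — timely.
Step 3 — counting 64 days from 18 December 2020 (when the investor circular is published) gives a deadline of 20 February 2021; 19 February 2021 is within that limit.
Step 4 — 15 and 30 days from 19 February 2021 (when the supplementary schedule is filed) are 6 March 2021 and 21 March 2021 respectively; 9 March 2021 falls inside that range.
Step 5 — counting 8 days from 9 March 2021 (when the auditor's consent is delivered) gives a deadline of 17 March 2021; 16 March 2021 is within that limit.
Step 6 — counting 29 days from 30 March 2021 (end of the 14-day waiting period, which began when the website notice is posted on 16 March 2021) gives a deadline of 28 April 2021; done 1 April 2021 — timely.

None — every step was satisfied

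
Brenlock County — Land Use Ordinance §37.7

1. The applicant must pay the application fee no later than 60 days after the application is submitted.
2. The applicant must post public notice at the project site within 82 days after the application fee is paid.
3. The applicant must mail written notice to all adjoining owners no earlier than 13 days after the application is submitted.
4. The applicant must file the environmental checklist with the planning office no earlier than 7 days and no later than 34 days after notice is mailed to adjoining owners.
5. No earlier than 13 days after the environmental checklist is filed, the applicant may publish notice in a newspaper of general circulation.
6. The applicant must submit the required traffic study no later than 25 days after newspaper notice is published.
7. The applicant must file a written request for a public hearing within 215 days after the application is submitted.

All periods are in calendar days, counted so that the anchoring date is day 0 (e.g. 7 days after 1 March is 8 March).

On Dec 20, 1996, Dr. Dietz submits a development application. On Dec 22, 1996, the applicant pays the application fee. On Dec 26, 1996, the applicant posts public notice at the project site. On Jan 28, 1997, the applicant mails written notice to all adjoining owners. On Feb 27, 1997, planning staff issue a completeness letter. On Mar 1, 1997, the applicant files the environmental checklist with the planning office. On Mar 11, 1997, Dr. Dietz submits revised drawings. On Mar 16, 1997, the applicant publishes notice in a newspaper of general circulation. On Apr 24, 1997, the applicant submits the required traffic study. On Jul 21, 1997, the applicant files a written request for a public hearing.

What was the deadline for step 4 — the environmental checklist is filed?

Mar 3, 1997

Step 4 runs from Jan 28, 1997, when notice is mailed to adjoining owners. The window is 7–34 days after Jan 28, 1997; it closes on Mar 3, 1997.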